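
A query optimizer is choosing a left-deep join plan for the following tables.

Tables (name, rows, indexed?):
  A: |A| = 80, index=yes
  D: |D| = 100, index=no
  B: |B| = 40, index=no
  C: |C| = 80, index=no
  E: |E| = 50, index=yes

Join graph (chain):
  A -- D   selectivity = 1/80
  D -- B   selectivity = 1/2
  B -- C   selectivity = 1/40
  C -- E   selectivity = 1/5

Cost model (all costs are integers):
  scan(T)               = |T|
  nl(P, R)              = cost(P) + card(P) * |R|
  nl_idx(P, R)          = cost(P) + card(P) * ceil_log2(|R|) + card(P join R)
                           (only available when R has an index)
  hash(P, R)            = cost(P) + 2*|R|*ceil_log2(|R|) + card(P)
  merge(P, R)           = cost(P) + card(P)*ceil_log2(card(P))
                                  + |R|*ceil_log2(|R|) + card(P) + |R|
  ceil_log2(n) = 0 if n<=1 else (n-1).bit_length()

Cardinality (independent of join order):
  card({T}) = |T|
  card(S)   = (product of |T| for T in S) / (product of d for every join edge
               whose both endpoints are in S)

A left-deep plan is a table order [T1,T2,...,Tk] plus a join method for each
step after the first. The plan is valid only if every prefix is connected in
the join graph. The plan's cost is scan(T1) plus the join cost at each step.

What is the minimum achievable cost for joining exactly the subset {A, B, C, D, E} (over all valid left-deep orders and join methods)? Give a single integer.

Selinger DP over subsets of {A,B,C,D,E}:
  {A}: scan cost=80, card=80
  {D}: scan cost=100, card=100
  {B}: scan cost=40, card=40
  {C}: scan cost=80, card=80
  {E}: scan cost=50, card=50
  {AD}: card=100; try (A,nl_idx)→900, (A,hash)→1320, (D,merge)→1520, (A,merge)→1540, (D,hash)→1560, (D,nl)→8080 …(+1); best=900 via (A,nl_idx)
  {BD}: card=2000; try (B,hash)→680, (D,merge)→1120, (B,merge)→1180, (D,hash)→1480, (D,nl)→4040, (B,nl)→4100; best=680 via (B,hash)
  {BC}: card=80; try (B,hash)→640, (C,merge)→960, (B,merge)→1000, (C,hash)→1200, (C,nl)→3240, (B,nl)→3280; best=640 via (B,hash)
  {CE}: card=800; try (E,hash)→760, (C,merge)→1040, (E,merge)→1070, (C,hash)→1220, (E,nl_idx)→1360, (C,nl)→4050 …(+1); best=760 via (E,hash)
  {ABD}: card=2000; try (B,hash)→1480, (B,merge)→1980, (A,hash)→3800, (B,nl)→4900, (A,nl_idx)→16680, (A,merge)→25320 …(+1); best=1480 via (B,hash)
  {BCD}: card=4000; try (D,merge)→2080, (D,hash)→2120, (C,hash)→3800, (D,nl)→8640, (C,merge)→25320, (C,nl)→160680; best=2080 via (D,merge)
  {BCE}: card=800; try (E,hash)→1320, (E,merge)→1630, (E,nl_idx)→1920, (B,hash)→2040, (E,nl)→4640, (B,merge)→9840 …(+1); best=1320 via (E,hash)
  {ABCD}: card=4000; try (C,hash)→4600, (A,hash)→7200, (C,merge)→26120, (A,nl_idx)→34080, (A,merge)→54720, (C,nl)→161480 …(+1); best=4600 via (C,hash)
  {BCDE}: card=40000; try (D,hash)→3520, (E,hash)→6680, (D,merge)→10920, (E,merge)→54430, (E,nl_idx)→66080, (D,nl)→81320 …(+1); best=3520 via (D,hash)
  {ABCDE}: card=40000; try (E,hash)→9200, (A,hash)→44640, (E,merge)→56950, (E,nl_idx)→68600, (E,nl)→204600, (A,nl_idx)→323520 …(+2); best=9200 via (E,hash)

9200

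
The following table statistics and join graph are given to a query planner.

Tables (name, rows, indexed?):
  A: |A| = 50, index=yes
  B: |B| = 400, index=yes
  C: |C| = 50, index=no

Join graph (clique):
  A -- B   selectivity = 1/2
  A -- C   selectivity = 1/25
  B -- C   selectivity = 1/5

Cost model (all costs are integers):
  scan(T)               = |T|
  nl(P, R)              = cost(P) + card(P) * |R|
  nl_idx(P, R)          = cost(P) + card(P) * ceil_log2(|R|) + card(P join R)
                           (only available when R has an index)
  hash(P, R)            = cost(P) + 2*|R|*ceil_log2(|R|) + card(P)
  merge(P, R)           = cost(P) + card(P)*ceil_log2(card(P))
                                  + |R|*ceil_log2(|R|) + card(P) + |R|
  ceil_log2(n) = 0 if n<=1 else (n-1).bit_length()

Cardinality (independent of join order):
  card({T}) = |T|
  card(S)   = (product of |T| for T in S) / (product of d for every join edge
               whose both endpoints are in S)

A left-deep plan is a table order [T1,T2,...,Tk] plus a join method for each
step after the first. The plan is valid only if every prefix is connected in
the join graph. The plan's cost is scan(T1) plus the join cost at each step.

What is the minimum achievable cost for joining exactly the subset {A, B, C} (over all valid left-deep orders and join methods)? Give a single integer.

5250

Selinger DP over subsets of {A,B,C}:
  {A}: scan cost=50, card=50
  {B}: scan cost=400, card=400
  {C}: scan cost=50, card=50
  {AB}: card=10000; try (A,hash)→1400, (B,merge)→4400, (A,merge)→4750, (B,hash)→7300, (B,nl_idx)→10500, (A,nl_idx)→12800 …(+2); best=1400 via (A,hash)
  {AC}: card=100; try (A,nl_idx)→450, (C,hash)→700, (A,hash)→700, (C,merge)→750, (A,merge)→750, (C,nl)→2550 …(+1); best=450 via (A,nl_idx)
  {BC}: card=4000; try (C,hash)→1400, (B,merge)→4400, (B,nl_idx)→4500, (C,merge)→4750, (B,hash)→7300, (B,nl)→20050 …(+1); best=1400 via (C,hash)
  {ABC}: card=4000; try (B,merge)→5250, (B,nl_idx)→5350, (A,hash)→6000, (B,hash)→7750, (C,hash)→12000, (A,nl_idx)→29400 …(+5); best=5250 via (B,merge)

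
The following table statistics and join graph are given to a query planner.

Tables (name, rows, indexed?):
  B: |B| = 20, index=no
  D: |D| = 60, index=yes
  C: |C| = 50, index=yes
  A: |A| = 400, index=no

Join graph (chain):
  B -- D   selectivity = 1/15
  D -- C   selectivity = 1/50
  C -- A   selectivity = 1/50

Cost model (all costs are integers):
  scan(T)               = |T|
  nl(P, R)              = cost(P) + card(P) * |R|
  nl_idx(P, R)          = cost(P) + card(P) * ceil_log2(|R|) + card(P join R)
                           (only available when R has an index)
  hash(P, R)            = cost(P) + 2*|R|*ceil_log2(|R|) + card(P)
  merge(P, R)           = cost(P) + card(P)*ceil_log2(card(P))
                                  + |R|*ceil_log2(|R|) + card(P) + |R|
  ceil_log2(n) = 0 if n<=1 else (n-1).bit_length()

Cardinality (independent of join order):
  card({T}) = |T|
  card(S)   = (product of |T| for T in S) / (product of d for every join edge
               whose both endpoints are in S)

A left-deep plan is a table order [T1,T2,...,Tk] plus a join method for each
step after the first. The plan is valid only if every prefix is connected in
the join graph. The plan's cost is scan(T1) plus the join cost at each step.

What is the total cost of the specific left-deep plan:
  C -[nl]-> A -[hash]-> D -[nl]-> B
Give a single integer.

30770

step 1: scan C: cost=50, card=50
step 2: join A via nl
    card(P join A) = 50*400/(50) = 400
    cost = 50 + 50*400 = 20050
step 3: join D via hash
    card(P join D) = 400*60/(50) = 480
    cost = 20050 + 2*60*6 + 400 = 21170
step 4: join B via nl
    card(P join B) = 480*20/(15) = 640
    cost = 21170 + 480*20 = 30770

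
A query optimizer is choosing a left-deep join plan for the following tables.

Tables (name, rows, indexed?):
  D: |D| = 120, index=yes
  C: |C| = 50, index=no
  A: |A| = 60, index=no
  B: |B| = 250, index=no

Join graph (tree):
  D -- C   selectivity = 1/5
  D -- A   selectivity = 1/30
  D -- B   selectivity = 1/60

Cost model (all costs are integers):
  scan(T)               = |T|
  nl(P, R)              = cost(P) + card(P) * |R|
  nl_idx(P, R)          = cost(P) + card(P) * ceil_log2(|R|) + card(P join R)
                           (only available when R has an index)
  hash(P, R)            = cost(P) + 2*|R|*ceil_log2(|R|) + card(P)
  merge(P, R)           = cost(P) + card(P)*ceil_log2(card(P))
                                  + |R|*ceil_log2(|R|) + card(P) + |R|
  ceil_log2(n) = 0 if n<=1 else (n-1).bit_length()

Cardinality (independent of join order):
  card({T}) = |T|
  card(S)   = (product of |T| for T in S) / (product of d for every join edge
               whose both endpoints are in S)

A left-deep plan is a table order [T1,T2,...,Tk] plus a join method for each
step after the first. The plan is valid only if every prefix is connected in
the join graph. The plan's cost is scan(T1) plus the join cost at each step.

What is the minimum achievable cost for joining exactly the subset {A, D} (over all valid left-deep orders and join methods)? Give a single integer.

720

Selinger DP over subsets of {A,D}:
  {D}: scan cost=120, card=120
  {A}: scan cost=60, card=60
  {AD}: card=240; try (D,nl_idx)→720, (A,hash)→960, (D,merge)→1440, (A,merge)→1500, (D,hash)→1800, (D,nl)→7260 …(+1); best=720 via (D,nl_idx)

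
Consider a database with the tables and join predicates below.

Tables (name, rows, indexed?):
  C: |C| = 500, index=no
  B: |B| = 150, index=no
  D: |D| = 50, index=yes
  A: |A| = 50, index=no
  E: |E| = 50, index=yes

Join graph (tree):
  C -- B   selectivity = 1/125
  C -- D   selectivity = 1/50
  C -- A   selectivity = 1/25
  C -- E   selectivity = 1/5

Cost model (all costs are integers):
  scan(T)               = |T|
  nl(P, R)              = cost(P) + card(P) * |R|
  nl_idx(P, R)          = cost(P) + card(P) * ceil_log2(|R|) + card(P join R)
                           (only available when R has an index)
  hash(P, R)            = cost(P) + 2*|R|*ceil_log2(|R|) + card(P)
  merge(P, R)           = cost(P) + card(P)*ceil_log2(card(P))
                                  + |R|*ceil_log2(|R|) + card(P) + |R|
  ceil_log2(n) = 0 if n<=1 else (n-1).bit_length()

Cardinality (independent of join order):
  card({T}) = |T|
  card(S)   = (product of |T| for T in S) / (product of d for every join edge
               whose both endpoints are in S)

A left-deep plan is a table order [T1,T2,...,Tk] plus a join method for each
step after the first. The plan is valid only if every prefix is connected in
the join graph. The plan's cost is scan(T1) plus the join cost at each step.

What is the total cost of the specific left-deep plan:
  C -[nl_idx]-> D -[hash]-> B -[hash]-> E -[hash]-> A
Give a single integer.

step 1: scan C: cost=500, card=500
step 2: join D via nl_idx
    card(P join D) = 500*50/(50) = 500
    cost = 500 + 500*6 + 500 = 4000
step 3: join B via hash
    card(P join B) = 500*150/(125) = 600
    cost = 4000 + 2*150*8 + 500 = 6900
step 4: join E via hash
    card(P join E) = 600*50/(5) = 6000
    cost = 6900 + 2*50*6 + 600 = 8100
step 5: join A via hash
    card(P join A) = 6000*50/(25) = 12000
    cost = 8100 + 2*50*6 + 6000 = 14700

14700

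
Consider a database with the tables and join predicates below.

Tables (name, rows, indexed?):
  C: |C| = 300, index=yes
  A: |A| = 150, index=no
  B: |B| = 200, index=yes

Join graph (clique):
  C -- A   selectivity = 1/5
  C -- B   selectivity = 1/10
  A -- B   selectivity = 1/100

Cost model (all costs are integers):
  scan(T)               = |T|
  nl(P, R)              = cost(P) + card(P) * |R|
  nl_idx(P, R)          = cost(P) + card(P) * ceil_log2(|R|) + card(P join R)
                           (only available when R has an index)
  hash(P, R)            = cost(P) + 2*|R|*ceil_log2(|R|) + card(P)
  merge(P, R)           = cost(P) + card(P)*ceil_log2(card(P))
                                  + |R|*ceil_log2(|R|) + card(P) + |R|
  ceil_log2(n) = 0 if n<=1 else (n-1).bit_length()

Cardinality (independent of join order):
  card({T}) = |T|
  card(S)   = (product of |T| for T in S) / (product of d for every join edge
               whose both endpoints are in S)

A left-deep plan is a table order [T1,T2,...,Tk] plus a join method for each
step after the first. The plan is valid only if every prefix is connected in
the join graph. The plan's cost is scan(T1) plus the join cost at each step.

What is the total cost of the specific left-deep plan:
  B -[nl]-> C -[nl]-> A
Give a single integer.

step 1: scan B: cost=200, card=200
step 2: join C via nl
    card(P join C) = 200*300/(10) = 6000
    cost = 200 + 200*300 = 60200
step 3: join A via nl
    card(P join A) = 6000*150/(5*100) = 1800
    cost = 60200 + 6000*150 = 960200

960200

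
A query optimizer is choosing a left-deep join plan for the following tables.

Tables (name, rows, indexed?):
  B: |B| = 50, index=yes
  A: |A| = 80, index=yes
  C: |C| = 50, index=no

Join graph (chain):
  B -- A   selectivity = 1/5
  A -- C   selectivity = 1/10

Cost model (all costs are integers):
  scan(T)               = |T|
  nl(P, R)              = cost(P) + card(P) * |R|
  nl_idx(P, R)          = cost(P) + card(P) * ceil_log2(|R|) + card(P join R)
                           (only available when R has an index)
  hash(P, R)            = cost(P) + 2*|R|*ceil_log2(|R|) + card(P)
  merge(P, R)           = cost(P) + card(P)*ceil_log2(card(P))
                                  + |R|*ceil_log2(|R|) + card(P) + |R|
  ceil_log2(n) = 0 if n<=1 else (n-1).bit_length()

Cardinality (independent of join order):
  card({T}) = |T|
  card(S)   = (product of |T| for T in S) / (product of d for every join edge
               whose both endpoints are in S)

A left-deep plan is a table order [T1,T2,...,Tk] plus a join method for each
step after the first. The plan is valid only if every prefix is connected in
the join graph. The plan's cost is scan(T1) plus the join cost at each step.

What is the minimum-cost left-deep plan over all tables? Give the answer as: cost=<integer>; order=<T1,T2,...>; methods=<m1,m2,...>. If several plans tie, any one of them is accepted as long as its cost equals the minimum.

cost=1760; order=A,C,B; methods=hash,hash

Selinger DP (subsets sized 1..n):
  {B}: scan cost=50, card=50
  {A}: scan cost=80, card=80
  {C}: scan cost=50, card=50
  {AB}: card=800; try (B,hash)→760, (A,merge)→1040, (B,merge)→1070, (A,nl_idx)→1200, (A,hash)→1220, (B,nl_idx)→1360 …(+2); best=760 via (B,hash)
  {AC}: card=400; try (C,hash)→760, (A,nl_idx)→800, (A,merge)→1040, (C,merge)→1070, (A,hash)→1220, (A,nl)→4050 …(+1); best=760 via (C,hash)
  {ABC}: card=4000; try (B,hash)→1760, (C,hash)→2160, (B,merge)→5110, (B,nl_idx)→7160, (C,merge)→9910, (B,nl)→20760 …(+1); best=1760 via (B,hash)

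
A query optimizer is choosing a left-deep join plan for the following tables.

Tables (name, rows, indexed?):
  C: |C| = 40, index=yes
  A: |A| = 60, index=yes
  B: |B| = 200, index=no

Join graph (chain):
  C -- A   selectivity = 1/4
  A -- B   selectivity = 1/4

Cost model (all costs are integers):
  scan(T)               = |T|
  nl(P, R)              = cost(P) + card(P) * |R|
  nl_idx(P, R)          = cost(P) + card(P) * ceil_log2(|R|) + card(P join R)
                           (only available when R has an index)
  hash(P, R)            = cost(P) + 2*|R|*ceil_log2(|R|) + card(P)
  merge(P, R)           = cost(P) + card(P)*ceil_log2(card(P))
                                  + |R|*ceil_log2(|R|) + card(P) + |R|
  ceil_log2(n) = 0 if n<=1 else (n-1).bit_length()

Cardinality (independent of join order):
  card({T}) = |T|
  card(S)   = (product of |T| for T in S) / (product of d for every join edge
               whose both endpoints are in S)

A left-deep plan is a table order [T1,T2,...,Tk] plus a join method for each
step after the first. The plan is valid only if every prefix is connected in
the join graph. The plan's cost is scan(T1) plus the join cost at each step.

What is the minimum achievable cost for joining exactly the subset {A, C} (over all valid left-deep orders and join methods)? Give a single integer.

Selinger DP over subsets of {A,C}:
  {C}: scan cost=40, card=40
  {A}: scan cost=60, card=60
  {AC}: card=600; try (C,hash)→600, (A,merge)→740, (C,merge)→760, (A,hash)→800, (A,nl_idx)→880, (C,nl_idx)→1020 …(+2); best=600 via (C,hash)

600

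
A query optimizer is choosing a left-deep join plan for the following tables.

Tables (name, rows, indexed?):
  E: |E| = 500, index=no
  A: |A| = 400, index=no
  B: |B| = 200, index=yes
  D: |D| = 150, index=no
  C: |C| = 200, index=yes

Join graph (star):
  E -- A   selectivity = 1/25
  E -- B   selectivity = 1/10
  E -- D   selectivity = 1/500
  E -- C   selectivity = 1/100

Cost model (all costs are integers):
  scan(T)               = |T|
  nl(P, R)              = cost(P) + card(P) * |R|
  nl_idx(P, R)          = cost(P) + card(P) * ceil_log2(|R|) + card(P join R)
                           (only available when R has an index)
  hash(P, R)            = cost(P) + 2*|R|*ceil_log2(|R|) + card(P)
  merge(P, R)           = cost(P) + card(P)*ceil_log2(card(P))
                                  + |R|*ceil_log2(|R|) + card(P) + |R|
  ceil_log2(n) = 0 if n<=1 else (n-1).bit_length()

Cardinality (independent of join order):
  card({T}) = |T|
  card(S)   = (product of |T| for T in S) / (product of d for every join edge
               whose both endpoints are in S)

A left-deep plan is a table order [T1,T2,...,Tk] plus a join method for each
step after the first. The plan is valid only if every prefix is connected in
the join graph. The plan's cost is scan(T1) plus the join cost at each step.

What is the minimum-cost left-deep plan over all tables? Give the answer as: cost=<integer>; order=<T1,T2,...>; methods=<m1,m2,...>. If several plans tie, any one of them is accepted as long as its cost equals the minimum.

cost=19900; order=E,D,C,A,B; methods=hash,nl_idx,merge,hash

Selinger DP (subsets sized 1..n):
  {E}: scan cost=500, card=500
  {A}: scan cost=400, card=400
  {B}: scan cost=200, card=200
  {D}: scan cost=150, card=150
  {C}: scan cost=200, card=200
  {AE}: card=8000; try (A,hash)→8200, (E,merge)→9400, (A,merge)→9500, (E,hash)→9800, (E,nl)→200400, (A,nl)→200500; best=8200 via (A,hash)
  {BE}: card=10000; try (B,hash)→4200, (E,merge)→7000, (B,merge)→7300, (E,hash)→9400, (B,nl_idx)→14500, (E,nl)→100200 …(+1); best=4200 via (B,hash)
  {DE}: card=150; try (D,hash)→3400, (E,merge)→6500, (D,merge)→6850, (E,hash)→9300, (E,nl)→75150, (D,nl)→75500; best=3400 via (D,hash)
  {CE}: card=1000; try (C,hash)→4200, (C,nl_idx)→5500, (E,merge)→7000, (C,merge)→7300, (E,hash)→9400, (E,nl)→100200 …(+1); best=4200 via (C,hash)
  {ABE}: card=160000; try (B,hash)→19400, (A,hash)→21400, (B,merge)→122000, (A,merge)→158200, (B,nl_idx)→232200, (B,nl)→1608200 …(+1); best=19400 via (B,hash)
  {ADE}: card=2400; try (A,merge)→8750, (A,hash)→10750, (D,hash)→18600, (A,nl)→63400, (D,merge)→121550, (D,nl)→1208200; best=8750 via (A,merge)
  {ACE}: card=16000; try (A,hash)→12400, (A,merge)→19200, (C,hash)→19400, (C,nl_idx)→88200, (C,merge)→122000, (A,nl)→404200 …(+1); best=12400 via (A,hash)
  {BDE}: card=3000; try (B,merge)→6550, (B,hash)→6750, (B,nl_idx)→7600, (D,hash)→16600, (B,nl)→33400, (D,merge)→155550 …(+1); best=6550 via (B,merge)
  {BCE}: card=20000; try (B,hash)→8400, (B,merge)→17000, (C,hash)→17400, (B,nl_idx)→32200, (C,nl_idx)→104200, (C,merge)→156000 …(+2); best=8400 via (B,hash)
  {CDE}: card=300; try (C,nl_idx)→4900, (C,merge)→6550, (C,hash)→6750, (D,hash)→7600, (D,merge)→16550, (C,nl)→33400 …(+1); best=4900 via (C,nl_idx)
  {ABDE}: card=48000; try (B,hash)→14350, (A,hash)→16750, (B,merge)→41750, (A,merge)→49550, (B,nl_idx)→75950, (D,hash)→181800 …(+4); best=14350 via (B,hash)
  {ABCE}: card=320000; try (B,hash)→31600, (A,hash)→35600, (C,hash)→182600, (B,merge)→254200, (A,merge)→332400, (B,nl_idx)→460400 …(+5); best=31600 via (B,hash)
  {ACDE}: card=4800; try (A,merge)→11900, (A,hash)→12400, (C,hash)→14350, (D,hash)→30800, (C,nl_idx)→32750, (C,merge)→41750 …(+4); best=11900 via (A,merge)
  {BCDE}: card=6000; try (B,hash)→8400, (B,merge)→9700, (C,hash)→12750, (B,nl_idx)→13300, (D,hash)→30800, (C,nl_idx)→36550 …(+5); best=8400 via (B,hash)
  {ABCDE}: card=96000; try (B,hash)→19900, (A,hash)→21600, (C,hash)→65550, (B,merge)→80900, (A,merge)→96400, (B,nl_idx)→146300 …(+8); best=19900 via (B,hash)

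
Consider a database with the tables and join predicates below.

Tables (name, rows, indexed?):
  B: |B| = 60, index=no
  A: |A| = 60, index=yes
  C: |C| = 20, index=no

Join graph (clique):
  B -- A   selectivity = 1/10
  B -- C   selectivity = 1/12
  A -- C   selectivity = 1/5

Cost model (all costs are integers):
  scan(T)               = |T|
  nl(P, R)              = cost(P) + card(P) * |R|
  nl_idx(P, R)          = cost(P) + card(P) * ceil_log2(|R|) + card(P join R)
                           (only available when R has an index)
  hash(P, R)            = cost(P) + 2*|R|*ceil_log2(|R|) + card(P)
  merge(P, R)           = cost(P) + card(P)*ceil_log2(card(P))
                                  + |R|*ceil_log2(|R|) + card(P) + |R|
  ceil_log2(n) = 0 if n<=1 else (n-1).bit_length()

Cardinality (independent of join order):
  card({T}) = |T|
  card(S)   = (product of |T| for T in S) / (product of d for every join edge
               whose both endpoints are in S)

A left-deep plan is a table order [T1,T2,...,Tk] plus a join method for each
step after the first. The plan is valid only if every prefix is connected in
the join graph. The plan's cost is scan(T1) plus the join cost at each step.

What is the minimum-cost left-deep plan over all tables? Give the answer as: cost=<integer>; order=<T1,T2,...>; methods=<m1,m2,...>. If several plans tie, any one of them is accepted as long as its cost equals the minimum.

Selinger DP (subsets sized 1..n):
  {B}: scan cost=60, card=60
  {A}: scan cost=60, card=60
  {C}: scan cost=20, card=20
  {AB}: card=360; try (A,nl_idx)→780, (B,hash)→840, (A,hash)→840, (B,merge)→900, (A,merge)→900, (B,nl)→3660 …(+1); best=780 via (A,nl_idx)
  {BC}: card=100; try (C,hash)→320, (B,merge)→560, (C,merge)→600, (B,hash)→760, (B,nl)→1220, (C,nl)→1260; best=320 via (C,hash)
  {AC}: card=240; try (C,hash)→320, (A,nl_idx)→380, (A,merge)→560, (C,merge)→600, (A,hash)→760, (A,nl)→1220 …(+1); best=320 via (C,hash)
  {ABC}: card=120; try (A,nl_idx)→1040, (A,hash)→1140, (B,hash)→1280, (C,hash)→1340, (A,merge)→1540, (B,merge)→2900 …(+4); best=1040 via (A,nl_idx)

cost=1040; order=B,C,A; methods=hash,nl_idx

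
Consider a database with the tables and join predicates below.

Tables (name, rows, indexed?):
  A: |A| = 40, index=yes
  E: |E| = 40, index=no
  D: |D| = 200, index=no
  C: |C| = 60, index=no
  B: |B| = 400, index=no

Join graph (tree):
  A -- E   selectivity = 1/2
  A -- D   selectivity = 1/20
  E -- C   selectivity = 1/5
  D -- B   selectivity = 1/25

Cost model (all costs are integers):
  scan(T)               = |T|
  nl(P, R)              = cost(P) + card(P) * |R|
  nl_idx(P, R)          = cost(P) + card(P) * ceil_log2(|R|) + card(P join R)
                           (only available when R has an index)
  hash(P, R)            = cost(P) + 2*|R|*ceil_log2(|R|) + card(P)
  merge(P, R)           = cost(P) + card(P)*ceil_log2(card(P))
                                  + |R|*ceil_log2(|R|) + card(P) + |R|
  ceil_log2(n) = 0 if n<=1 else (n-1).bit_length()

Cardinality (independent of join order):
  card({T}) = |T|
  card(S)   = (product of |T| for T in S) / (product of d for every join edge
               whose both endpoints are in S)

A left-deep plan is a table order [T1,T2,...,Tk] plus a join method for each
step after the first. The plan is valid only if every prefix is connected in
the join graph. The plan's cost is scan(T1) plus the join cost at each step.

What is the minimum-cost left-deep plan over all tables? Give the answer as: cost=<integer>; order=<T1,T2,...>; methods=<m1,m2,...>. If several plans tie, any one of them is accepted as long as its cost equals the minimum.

cost=113680; order=D,A,E,C,B; methods=hash,hash,hash,hash

Selinger DP (subsets sized 1..n):
  {A}: scan cost=40, card=40
  {E}: scan cost=40, card=40
  {D}: scan cost=200, card=200
  {C}: scan cost=60, card=60
  {B}: scan cost=400, card=400
  {AE}: card=800; try (E,hash)→560, (A,hash)→560, (E,merge)→600, (A,merge)→600, (A,nl_idx)→1080, (E,nl)→1640 …(+1); best=560 via (E,hash)
  {AD}: card=400; try (A,hash)→880, (A,nl_idx)→1800, (D,merge)→2120, (A,merge)→2280, (D,hash)→3280, (D,nl)→8040 …(+1); best=880 via (A,hash)
  {CE}: card=480; try (E,hash)→600, (C,merge)→740, (E,merge)→760, (C,hash)→800, (C,nl)→2440, (E,nl)→2460; best=600 via (E,hash)
  {BD}: card=3200; try (D,hash)→4000, (B,merge)→6000, (D,merge)→6200, (B,hash)→7600, (B,nl)→80200, (D,nl)→80400; best=4000 via (D,hash)
  {ADE}: card=8000; try (E,hash)→1760, (D,hash)→4560, (E,merge)→5160, (D,merge)→11160, (E,nl)→16880, (D,nl)→160560; best=1760 via (E,hash)
  {ACE}: card=9600; try (A,hash)→1560, (C,hash)→2080, (A,merge)→5680, (C,merge)→9780, (A,nl_idx)→13080, (A,nl)→19800 …(+1); best=1560 via (A,hash)
  {ABD}: card=6400; try (A,hash)→7680, (B,hash)→8480, (B,merge)→8880, (A,nl_idx)→29600, (A,merge)→45880, (A,nl)→132000 …(+1); best=7680 via (A,hash)
  {ACDE}: card=96000; try (C,hash)→10480, (D,hash)→14360, (C,merge)→114180, (D,merge)→147360, (C,nl)→481760, (D,nl)→1921560; best=10480 via (C,hash)
  {ABDE}: card=128000; try (E,hash)→14560, (B,hash)→16960, (E,merge)→97560, (B,merge)→117760, (E,nl)→263680, (B,nl)→3201760; best=14560 via (E,hash)
  {ABCDE}: card=1536000; try (B,hash)→113680, (C,hash)→143280, (B,merge)→1742480, (C,merge)→2318980, (C,nl)→7694560, (B,nl)→38410480; best=113680 via (B,hash)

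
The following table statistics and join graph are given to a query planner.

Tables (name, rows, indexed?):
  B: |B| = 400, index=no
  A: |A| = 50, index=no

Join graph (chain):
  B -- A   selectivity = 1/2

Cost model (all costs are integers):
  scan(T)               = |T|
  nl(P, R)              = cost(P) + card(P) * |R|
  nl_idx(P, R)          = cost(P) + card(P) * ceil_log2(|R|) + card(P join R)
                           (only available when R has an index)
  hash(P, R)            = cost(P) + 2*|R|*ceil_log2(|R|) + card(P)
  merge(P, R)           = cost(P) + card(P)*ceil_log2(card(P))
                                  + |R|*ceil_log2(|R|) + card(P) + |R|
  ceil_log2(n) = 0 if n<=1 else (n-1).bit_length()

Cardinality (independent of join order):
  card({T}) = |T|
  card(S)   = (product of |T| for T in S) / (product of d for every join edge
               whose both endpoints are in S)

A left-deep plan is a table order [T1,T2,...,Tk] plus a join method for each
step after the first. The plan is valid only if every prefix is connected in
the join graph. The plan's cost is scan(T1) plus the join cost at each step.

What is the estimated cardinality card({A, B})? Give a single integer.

Tables in S: A(50), B(400)
Edges inside S: B-A(d=2)
numerator = 50 * 400 = 20000
denominator = 2 = 2
card(S) = 20000 / 2 = 10000

10000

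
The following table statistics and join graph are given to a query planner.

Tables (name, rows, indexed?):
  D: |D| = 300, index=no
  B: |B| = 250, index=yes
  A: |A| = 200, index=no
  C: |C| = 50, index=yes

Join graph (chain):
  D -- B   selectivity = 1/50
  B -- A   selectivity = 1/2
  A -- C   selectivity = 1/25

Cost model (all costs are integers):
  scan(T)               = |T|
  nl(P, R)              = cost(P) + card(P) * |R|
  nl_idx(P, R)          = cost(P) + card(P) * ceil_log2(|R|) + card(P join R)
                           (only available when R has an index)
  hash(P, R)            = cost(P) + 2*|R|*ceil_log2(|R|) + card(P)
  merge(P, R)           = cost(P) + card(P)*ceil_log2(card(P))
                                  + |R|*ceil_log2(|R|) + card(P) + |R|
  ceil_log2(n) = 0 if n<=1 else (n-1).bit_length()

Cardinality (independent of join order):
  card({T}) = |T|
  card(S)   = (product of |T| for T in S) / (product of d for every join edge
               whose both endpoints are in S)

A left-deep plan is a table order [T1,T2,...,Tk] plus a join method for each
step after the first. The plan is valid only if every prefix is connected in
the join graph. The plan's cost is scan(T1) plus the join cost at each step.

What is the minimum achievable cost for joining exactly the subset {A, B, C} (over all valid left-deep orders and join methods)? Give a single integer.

Selinger DP over subsets of {A,B,C}:
  {B}: scan cost=250, card=250
  {A}: scan cost=200, card=200
  {C}: scan cost=50, card=50
  {AB}: card=25000; try (A,hash)→3700, (B,merge)→4250, (A,merge)→4300, (B,hash)→4400, (B,nl_idx)→26800, (B,nl)→50200 …(+1); best=3700 via (A,hash)
  {AC}: card=400; try (C,hash)→1000, (C,nl_idx)→1800, (A,merge)→2200, (C,merge)→2350, (A,hash)→3300, (A,nl)→10050 …(+1); best=1000 via (C,hash)
  {ABC}: card=50000; try (B,hash)→5400, (B,merge)→7250, (C,hash)→29300, (B,nl_idx)→54200, (B,nl)→101000, (C,nl_idx)→203700 …(+2); best=5400 via (B,hash)

5400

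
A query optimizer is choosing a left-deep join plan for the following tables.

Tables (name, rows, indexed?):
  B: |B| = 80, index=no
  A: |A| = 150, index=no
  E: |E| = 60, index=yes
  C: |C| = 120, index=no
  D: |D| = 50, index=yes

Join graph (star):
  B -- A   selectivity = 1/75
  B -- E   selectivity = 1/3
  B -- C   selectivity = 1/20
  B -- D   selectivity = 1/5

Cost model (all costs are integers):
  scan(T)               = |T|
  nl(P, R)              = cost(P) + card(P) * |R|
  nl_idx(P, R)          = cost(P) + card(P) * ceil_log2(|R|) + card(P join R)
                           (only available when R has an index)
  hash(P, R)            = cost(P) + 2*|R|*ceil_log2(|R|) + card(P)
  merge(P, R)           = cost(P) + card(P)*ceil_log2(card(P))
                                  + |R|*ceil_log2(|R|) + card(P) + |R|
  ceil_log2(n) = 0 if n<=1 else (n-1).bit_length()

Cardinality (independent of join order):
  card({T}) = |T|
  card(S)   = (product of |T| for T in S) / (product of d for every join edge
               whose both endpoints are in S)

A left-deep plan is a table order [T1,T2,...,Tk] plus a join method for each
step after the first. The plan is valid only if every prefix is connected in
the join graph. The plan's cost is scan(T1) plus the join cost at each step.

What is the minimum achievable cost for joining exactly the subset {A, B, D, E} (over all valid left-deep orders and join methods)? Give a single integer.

4500

Selinger DP over subsets of {A,B,D,E}:
  {B}: scan cost=80, card=80
  {A}: scan cost=150, card=150
  {E}: scan cost=60, card=60
  {D}: scan cost=50, card=50
  {AB}: card=160; try (B,hash)→1420, (A,merge)→2070, (B,merge)→2140, (A,hash)→2560, (A,nl)→12080, (B,nl)→12150; best=1420 via (B,hash)
  {BE}: card=1600; try (E,hash)→880, (B,merge)→1120, (E,merge)→1140, (B,hash)→1240, (E,nl_idx)→2160, (B,nl)→4860 …(+1); best=880 via (E,hash)
  {BD}: card=800; try (D,hash)→760, (B,merge)→1040, (D,merge)→1070, (B,hash)→1220, (D,nl_idx)→1360, (B,nl)→4050 …(+1); best=760 via (D,hash)
  {ABE}: card=3200; try (E,hash)→2300, (E,merge)→3280, (A,hash)→4880, (E,nl_idx)→5580, (E,nl)→11020, (A,merge)→21430 …(+1); best=2300 via (E,hash)
  {ABD}: card=1600; try (D,hash)→2180, (D,merge)→3210, (A,hash)→3960, (D,nl_idx)→3980, (D,nl)→9420, (A,merge)→10910 …(+1); best=2180 via (D,hash)
  {BDE}: card=16000; try (E,hash)→2280, (D,hash)→3080, (E,merge)→9980, (D,merge)→20430, (E,nl_idx)→21560, (D,nl_idx)→26480 …(+2); best=2280 via (E,hash)
  {ABDE}: card=32000; try (E,hash)→4500, (D,hash)→6100, (A,hash)→20680, (E,merge)→21800, (E,nl_idx)→43780, (D,merge)→44250 …(+5); best=4500 via (E,hash)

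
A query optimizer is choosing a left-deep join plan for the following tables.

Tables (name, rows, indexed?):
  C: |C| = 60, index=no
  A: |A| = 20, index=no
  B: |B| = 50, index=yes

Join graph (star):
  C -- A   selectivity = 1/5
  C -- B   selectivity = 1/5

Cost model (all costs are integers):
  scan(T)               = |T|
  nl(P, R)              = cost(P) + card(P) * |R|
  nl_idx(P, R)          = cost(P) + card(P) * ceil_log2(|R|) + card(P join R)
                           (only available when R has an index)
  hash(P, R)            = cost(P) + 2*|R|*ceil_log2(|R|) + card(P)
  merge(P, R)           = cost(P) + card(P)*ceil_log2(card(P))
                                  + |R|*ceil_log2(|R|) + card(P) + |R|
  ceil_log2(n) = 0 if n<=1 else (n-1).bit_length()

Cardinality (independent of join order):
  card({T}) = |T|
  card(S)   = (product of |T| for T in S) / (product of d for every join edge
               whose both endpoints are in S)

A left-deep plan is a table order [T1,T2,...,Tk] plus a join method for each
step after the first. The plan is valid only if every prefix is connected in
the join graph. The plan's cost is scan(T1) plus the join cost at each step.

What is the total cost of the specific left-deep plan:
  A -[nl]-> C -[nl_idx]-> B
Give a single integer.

step 1: scan A: cost=20, card=20
step 2: join C via nl
    card(P join C) = 20*60/(5) = 240
    cost = 20 + 20*60 = 1220
step 3: join B via nl_idx
    card(P join B) = 240*50/(5) = 2400
    cost = 1220 + 240*6 + 2400 = 5060

5060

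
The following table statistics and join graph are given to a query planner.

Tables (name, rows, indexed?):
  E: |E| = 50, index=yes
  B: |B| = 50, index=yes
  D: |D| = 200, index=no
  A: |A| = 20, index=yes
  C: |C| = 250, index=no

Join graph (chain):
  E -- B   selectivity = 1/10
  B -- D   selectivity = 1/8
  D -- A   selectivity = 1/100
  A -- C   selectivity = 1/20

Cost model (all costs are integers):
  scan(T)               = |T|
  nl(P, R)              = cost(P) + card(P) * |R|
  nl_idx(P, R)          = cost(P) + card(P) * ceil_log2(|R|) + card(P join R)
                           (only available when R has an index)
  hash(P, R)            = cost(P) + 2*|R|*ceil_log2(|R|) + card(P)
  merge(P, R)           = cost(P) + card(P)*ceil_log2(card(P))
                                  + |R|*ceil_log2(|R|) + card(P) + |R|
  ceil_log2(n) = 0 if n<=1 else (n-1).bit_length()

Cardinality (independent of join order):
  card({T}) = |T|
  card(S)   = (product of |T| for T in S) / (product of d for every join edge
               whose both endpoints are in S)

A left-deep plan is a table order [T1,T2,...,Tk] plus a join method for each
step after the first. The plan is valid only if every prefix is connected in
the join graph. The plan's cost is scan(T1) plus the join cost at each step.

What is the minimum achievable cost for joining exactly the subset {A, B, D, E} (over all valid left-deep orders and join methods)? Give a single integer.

Selinger DP over subsets of {A,B,D,E}:
  {E}: scan cost=50, card=50
  {B}: scan cost=50, card=50
  {D}: scan cost=200, card=200
  {A}: scan cost=20, card=20
  {BE}: card=250; try (E,nl_idx)→600, (B,nl_idx)→600, (E,hash)→700, (B,hash)→700, (E,merge)→750, (B,merge)→750 …(+2); best=600 via (E,nl_idx)
  {BD}: card=1250; try (B,hash)→1000, (D,merge)→2200, (B,merge)→2350, (B,nl_idx)→2650, (D,hash)→3300, (D,nl)→10050 …(+1); best=1000 via (B,hash)
  {AD}: card=40; try (A,hash)→600, (A,nl_idx)→1240, (D,merge)→1940, (A,merge)→2120, (D,hash)→3240, (D,nl)→4020 …(+1); best=600 via (A,hash)
  {BDE}: card=6250; try (E,hash)→2850, (D,hash)→4050, (D,merge)→4650, (E,nl_idx)→14750, (E,merge)→16350, (D,nl)→50600 …(+1); best=2850 via (E,hash)
  {ABD}: card=250; try (B,nl_idx)→1090, (B,merge)→1230, (B,hash)→1240, (A,hash)→2450, (B,nl)→2600, (A,nl_idx)→7500 …(+2); best=1090 via (B,nl_idx)
  {ABDE}: card=1250; try (E,hash)→1940, (E,merge)→3690, (E,nl_idx)→3840, (A,hash)→9300, (E,nl)→13590, (A,nl_idx)→35350 …(+2); best=1940 via (E,hash)

1940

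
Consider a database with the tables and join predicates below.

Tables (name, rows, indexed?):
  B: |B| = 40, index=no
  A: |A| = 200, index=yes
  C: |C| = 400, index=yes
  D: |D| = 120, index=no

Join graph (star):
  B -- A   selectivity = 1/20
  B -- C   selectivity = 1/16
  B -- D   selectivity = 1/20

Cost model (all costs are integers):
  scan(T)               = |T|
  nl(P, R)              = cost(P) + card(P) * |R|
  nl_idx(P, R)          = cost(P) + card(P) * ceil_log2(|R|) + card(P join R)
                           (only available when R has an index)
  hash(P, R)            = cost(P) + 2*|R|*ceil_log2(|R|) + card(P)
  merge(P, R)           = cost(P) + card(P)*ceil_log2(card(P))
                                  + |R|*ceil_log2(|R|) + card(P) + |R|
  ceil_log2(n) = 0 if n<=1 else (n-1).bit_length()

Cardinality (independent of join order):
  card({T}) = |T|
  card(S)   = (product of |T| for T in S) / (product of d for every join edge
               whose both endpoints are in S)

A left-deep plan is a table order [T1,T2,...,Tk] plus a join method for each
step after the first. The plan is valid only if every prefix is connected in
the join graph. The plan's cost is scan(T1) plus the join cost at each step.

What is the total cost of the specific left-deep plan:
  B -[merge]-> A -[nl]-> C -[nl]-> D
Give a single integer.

1362120

step 1: scan B: cost=40, card=40
step 2: join A via merge
    card(P join A) = 40*200/(20) = 400
    cost = 40 + 40*6 + 200*8 + 40 + 200 = 2120
step 3: join C via nl
    card(P join C) = 400*400/(16) = 10000
    cost = 2120 + 400*400 = 162120
step 4: join D via nl
    card(P join D) = 10000*120/(20) = 60000
    cost = 162120 + 10000*120 = 1362120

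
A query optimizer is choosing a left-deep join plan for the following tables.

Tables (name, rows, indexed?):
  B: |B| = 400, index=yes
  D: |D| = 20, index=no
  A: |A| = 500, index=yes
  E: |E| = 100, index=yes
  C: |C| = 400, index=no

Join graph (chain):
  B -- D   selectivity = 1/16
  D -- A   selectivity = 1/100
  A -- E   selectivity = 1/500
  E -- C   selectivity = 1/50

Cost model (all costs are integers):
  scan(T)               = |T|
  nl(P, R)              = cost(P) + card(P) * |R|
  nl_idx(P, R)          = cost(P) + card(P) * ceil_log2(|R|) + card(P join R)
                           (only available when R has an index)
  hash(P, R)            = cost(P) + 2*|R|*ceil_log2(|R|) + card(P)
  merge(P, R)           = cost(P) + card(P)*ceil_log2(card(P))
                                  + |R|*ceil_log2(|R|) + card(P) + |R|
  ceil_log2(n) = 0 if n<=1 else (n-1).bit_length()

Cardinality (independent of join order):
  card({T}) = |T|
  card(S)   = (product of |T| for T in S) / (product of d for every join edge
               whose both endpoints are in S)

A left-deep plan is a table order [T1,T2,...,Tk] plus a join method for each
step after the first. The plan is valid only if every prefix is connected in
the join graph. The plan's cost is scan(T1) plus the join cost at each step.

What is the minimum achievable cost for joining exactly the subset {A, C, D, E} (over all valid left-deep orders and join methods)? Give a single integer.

Selinger DP over subsets of {A,C,D,E}:
  {D}: scan cost=20, card=20
  {A}: scan cost=500, card=500
  {E}: scan cost=100, card=100
  {C}: scan cost=400, card=400
  {AD}: card=100; try (A,nl_idx)→300, (D,hash)→1200, (A,merge)→5140, (D,merge)→5620, (A,hash)→9040, (A,nl)→10020 …(+1); best=300 via (A,nl_idx)
  {AE}: card=100; try (A,nl_idx)→1100, (E,hash)→2400, (E,nl_idx)→4100, (A,merge)→5900, (E,merge)→6300, (A,hash)→9200 …(+2); best=1100 via (A,nl_idx)
  {CE}: card=800; try (E,hash)→2200, (E,nl_idx)→4000, (C,merge)→4900, (E,merge)→5200, (C,hash)→7400, (C,nl)→40100 …(+1); best=2200 via (E,hash)
  {ADE}: card=20; try (E,nl_idx)→1020, (D,hash)→1400, (E,hash)→1800, (E,merge)→1900, (D,merge)→2020, (D,nl)→3100 …(+1); best=1020 via (E,nl_idx)
  {ACE}: card=800; try (C,merge)→5900, (C,hash)→8400, (A,nl_idx)→10200, (A,hash)→12000, (A,merge)→16000, (C,nl)→41100 …(+1); best=5900 via (C,merge)
  {ACDE}: card=160; try (C,merge)→5140, (D,hash)→6900, (C,hash)→8240, (C,nl)→9020, (D,merge)→14820, (D,nl)→21900; best=5140 via (C,merge)

5140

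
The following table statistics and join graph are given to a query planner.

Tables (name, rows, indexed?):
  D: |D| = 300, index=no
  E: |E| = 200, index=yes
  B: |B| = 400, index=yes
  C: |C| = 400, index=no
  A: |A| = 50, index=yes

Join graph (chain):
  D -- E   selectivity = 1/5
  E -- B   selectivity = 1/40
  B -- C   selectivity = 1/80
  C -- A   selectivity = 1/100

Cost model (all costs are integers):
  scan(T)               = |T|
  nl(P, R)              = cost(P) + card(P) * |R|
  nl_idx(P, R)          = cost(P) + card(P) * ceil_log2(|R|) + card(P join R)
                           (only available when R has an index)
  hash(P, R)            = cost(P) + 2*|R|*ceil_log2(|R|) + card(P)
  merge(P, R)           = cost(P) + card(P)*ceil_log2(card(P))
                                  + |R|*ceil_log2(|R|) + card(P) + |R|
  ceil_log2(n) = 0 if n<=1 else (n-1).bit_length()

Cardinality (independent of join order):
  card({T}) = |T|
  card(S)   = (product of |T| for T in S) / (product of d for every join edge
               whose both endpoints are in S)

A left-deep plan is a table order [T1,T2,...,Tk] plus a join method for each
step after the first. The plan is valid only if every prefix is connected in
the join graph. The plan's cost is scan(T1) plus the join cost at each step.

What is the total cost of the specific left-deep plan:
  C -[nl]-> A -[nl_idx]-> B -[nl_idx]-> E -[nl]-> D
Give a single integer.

step 1: scan C: cost=400, card=400
step 2: join A via nl
    card(P join A) = 400*50/(100) = 200
    cost = 400 + 400*50 = 20400
step 3: join B via nl_idx
    card(P join B) = 200*400/(80) = 1000
    cost = 20400 + 200*9 + 1000 = 23200
step 4: join E via nl_idx
    card(P join E) = 1000*200/(40) = 5000
    cost = 23200 + 1000*8 + 5000 = 36200
step 5: join D via nl
    card(P join D) = 5000*300/(5) = 300000
    cost = 36200 + 5000*300 = 1536200

1536200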